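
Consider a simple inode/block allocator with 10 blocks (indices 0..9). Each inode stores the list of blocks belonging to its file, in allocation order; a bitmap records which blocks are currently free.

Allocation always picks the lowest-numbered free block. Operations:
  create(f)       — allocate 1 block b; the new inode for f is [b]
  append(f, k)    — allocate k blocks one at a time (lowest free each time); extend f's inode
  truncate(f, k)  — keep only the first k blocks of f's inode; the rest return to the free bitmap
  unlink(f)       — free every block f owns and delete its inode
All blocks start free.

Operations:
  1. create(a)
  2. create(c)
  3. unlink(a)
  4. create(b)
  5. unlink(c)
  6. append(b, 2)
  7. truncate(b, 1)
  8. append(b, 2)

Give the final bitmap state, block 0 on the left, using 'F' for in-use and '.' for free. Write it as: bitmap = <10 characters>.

bitmap = FFF.......

create(a): bitmap=F......... | a=[0]
create(c): bitmap=FF........ | a=[0] c=[1]
unlink(a): bitmap=.F........ | c=[1]
create(b): bitmap=FF........ | b=[0] c=[1]
unlink(c): bitmap=F......... | b=[0]
append(b, 2): bitmap=FFF....... | b=[0, 1, 2]
truncate(b, 1): bitmap=F......... | b=[0]
append(b, 2): bitmap=FFF....... | b=[0, 1, 2]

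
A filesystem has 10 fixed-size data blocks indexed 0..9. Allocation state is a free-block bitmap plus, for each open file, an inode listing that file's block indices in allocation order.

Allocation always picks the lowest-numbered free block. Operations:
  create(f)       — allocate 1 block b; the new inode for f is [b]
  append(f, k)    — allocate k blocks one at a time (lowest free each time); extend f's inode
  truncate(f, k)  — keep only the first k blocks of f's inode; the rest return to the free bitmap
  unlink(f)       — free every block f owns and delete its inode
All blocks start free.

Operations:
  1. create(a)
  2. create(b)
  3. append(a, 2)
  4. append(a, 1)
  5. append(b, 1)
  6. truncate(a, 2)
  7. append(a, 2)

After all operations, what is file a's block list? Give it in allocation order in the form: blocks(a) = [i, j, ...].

blocks(a) = [0, 2, 3, 4]

create(a): bitmap=F......... | a=[0]
create(b): bitmap=FF........ | a=[0] b=[1]
append(a, 2): bitmap=FFFF...... | a=[0, 2, 3] b=[1]
append(a, 1): bitmap=FFFFF..... | a=[0, 2, 3, 4] b=[1]
append(b, 1): bitmap=FFFFFF.... | a=[0, 2, 3, 4] b=[1, 5]
truncate(a, 2): bitmap=FFF..F.... | a=[0, 2] b=[1, 5]
append(a, 2): bitmap=FFFFFF.... | a=[0, 2, 3, 4] b=[1, 5]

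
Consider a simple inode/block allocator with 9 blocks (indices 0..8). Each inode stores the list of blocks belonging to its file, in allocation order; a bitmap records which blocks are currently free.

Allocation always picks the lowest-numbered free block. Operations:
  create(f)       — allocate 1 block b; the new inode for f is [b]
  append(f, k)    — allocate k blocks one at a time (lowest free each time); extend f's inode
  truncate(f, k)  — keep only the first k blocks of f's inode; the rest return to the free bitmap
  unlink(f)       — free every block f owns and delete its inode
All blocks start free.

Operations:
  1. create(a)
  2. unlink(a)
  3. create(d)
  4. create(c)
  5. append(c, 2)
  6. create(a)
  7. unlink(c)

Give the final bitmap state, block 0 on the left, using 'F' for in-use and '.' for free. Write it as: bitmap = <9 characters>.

[1] create(a) — a=0 (map F........)
[2] unlink(a) —  (map .........)
[3] create(d) — d=0 (map F........)
[4] create(c) — c=1 d=0 (map FF.......)
[5] append(c, 2) — c=1,2,3 d=0 (map FFFF.....)
[6] create(a) — a=4 c=1,2,3 d=0 (map FFFFF....)
[7] unlink(c) — a=4 d=0 (map F...F....)

bitmap = F...F....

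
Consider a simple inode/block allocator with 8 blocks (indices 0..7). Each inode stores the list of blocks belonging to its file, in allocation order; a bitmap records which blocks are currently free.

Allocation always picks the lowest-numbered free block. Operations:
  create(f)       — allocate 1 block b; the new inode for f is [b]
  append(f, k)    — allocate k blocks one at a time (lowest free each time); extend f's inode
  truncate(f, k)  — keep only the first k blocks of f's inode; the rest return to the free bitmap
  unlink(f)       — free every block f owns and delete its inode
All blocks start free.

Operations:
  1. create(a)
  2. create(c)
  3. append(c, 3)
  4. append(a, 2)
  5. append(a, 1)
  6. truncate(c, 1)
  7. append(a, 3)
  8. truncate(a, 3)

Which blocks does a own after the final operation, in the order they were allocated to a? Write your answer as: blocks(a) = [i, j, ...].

blocks(a) = [0, 5, 6]

[1] create(a) — a=0 (map F.......)
[2] create(c) — a=0 c=1 (map FF......)
[3] append(c, 3) — a=0 c=1,2,3,4 (map FFFFF...)
[4] append(a, 2) — a=0,5,6 c=1,2,3,4 (map FFFFFFF.)
[5] append(a, 1) — a=0,5,6,7 c=1,2,3,4 (map FFFFFFFF)
[6] truncate(c, 1) — a=0,5,6,7 c=1 (map FF...FFF)
[7] append(a, 3) — a=0,5,6,7,2,3,4 c=1 (map FFFFFFFF)
[8] truncate(a, 3) — a=0,5,6 c=1 (map FF...FF.)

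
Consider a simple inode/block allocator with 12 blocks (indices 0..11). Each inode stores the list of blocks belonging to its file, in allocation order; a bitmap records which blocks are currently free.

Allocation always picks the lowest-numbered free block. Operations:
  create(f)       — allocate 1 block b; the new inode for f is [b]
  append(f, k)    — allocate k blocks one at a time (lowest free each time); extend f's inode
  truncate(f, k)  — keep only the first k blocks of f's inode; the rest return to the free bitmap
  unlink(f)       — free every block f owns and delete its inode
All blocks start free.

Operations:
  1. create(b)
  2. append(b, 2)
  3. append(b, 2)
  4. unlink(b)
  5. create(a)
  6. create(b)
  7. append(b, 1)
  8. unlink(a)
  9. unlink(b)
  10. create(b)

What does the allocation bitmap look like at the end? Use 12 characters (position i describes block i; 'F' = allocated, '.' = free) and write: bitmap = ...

bitmap = F...........

after create(b) → b:[0]  free=[F...........]
after append(b, 2) → b:[0, 1, 2]  free=[FFF.........]
after append(b, 2) → b:[0, 1, 2, 3, 4]  free=[FFFFF.......]
after unlink(b) →   free=[............]
after create(a) → a:[0]  free=[F...........]
after create(b) → a:[0], b:[1]  free=[FF..........]
after append(b, 1) → a:[0], b:[1, 2]  free=[FFF.........]
after unlink(a) → b:[1, 2]  free=[.FF.........]
after unlink(b) →   free=[............]
after create(b) → b:[0]  free=[F...........]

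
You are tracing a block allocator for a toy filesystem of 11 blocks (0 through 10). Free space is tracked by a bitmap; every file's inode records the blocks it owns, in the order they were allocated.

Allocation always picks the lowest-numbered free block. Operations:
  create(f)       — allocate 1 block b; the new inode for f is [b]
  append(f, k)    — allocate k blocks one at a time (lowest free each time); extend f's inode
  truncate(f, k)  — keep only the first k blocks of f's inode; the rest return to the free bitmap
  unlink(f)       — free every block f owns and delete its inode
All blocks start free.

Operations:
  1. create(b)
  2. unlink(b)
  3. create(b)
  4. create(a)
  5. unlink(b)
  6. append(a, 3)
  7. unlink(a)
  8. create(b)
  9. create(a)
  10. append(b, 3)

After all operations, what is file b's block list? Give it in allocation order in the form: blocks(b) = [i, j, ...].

blocks(b) = [0, 2, 3, 4]

[1] create(b) — b=0 (map F..........)
[2] unlink(b) —  (map ...........)
[3] create(b) — b=0 (map F..........)
[4] create(a) — a=1 b=0 (map FF.........)
[5] unlink(b) — a=1 (map .F.........)
[6] append(a, 3) — a=1,0,2,3 (map FFFF.......)
[7] unlink(a) —  (map ...........)
[8] create(b) — b=0 (map F..........)
[9] create(a) — a=1 b=0 (map FF.........)
[10] append(b, 3) — a=1 b=0,2,3,4 (map FFFFF......)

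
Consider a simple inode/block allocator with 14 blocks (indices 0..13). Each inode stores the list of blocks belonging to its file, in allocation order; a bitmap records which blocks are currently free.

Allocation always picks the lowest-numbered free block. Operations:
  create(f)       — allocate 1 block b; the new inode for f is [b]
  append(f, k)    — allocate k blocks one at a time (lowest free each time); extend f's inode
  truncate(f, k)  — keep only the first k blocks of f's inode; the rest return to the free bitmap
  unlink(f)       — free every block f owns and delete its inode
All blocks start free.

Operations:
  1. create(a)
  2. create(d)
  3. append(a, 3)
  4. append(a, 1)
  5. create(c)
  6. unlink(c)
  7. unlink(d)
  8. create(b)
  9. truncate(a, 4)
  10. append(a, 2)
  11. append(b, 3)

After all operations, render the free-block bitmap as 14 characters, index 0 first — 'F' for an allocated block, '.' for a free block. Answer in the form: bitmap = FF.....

after create(a) → a:[0]  free=[F.............]
after create(d) → a:[0], d:[1]  free=[FF............]
after append(a, 3) → a:[0, 2, 3, 4], d:[1]  free=[FFFFF.........]
after append(a, 1) → a:[0, 2, 3, 4, 5], d:[1]  free=[FFFFFF........]
after create(c) → a:[0, 2, 3, 4, 5], c:[6], d:[1]  free=[FFFFFFF.......]
after unlink(c) → a:[0, 2, 3, 4, 5], d:[1]  free=[FFFFFF........]
after unlink(d) → a:[0, 2, 3, 4, 5]  free=[F.FFFF........]
after create(b) → a:[0, 2, 3, 4, 5], b:[1]  free=[FFFFFF........]
after truncate(a, 4) → a:[0, 2, 3, 4], b:[1]  free=[FFFFF.........]
after append(a, 2) → a:[0, 2, 3, 4, 5, 6], b:[1]  free=[FFFFFFF.......]
after append(b, 3) → a:[0, 2, 3, 4, 5, 6], b:[1, 7, 8, 9]  free=[FFFFFFFFFF....]

bitmap = FFFFFFFFFF....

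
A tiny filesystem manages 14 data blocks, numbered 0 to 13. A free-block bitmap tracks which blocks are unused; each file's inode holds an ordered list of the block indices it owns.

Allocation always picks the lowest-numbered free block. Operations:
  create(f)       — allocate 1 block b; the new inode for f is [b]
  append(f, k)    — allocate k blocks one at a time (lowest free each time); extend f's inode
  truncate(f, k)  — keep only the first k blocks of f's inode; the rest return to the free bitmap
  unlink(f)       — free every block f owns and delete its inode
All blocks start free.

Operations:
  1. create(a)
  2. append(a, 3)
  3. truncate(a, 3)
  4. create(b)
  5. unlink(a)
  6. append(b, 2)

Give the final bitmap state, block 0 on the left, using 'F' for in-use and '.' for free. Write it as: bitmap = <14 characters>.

[1] create(a) — a=0 (map F.............)
[2] append(a, 3) — a=0,1,2,3 (map FFFF..........)
[3] truncate(a, 3) — a=0,1,2 (map FFF...........)
[4] create(b) — a=0,1,2 b=3 (map FFFF..........)
[5] unlink(a) — b=3 (map ...F..........)
[6] append(b, 2) — b=3,0,1 (map FF.F..........)

bitmap = FF.F..........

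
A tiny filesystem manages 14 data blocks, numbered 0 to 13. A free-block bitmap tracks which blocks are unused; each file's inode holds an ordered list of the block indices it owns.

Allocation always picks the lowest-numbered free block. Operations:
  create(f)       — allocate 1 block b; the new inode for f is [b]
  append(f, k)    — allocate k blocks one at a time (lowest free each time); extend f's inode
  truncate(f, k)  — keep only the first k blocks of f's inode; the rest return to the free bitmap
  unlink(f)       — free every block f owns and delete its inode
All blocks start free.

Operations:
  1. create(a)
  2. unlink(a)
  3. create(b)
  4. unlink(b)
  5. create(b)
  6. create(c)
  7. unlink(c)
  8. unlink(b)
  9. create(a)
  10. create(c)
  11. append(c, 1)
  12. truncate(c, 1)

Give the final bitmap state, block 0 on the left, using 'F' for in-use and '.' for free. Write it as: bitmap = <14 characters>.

create(a): bitmap=F............. | a=[0]
unlink(a): bitmap=.............. | 
create(b): bitmap=F............. | b=[0]
unlink(b): bitmap=.............. | 
create(b): bitmap=F............. | b=[0]
create(c): bitmap=FF............ | b=[0] c=[1]
unlink(c): bitmap=F............. | b=[0]
unlink(b): bitmap=.............. | 
create(a): bitmap=F............. | a=[0]
create(c): bitmap=FF............ | a=[0] c=[1]
append(c, 1): bitmap=FFF........... | a=[0] c=[1, 2]
truncate(c, 1): bitmap=FF............ | a=[0] c=[1]

bitmap = FF............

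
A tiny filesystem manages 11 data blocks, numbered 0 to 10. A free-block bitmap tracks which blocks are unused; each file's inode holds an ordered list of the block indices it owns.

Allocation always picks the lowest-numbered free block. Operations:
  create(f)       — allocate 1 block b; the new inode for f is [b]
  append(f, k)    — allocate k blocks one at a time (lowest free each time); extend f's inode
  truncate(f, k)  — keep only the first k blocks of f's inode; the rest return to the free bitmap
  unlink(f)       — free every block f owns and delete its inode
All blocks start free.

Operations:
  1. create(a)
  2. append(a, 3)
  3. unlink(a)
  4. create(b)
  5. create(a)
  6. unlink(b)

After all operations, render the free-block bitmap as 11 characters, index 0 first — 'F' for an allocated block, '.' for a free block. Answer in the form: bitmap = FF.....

create(a): bitmap=F.......... | a=[0]
append(a, 3): bitmap=FFFF....... | a=[0, 1, 2, 3]
unlink(a): bitmap=........... | 
create(b): bitmap=F.......... | b=[0]
create(a): bitmap=FF......... | a=[1] b=[0]
unlink(b): bitmap=.F......... | a=[1]

bitmap = .F.........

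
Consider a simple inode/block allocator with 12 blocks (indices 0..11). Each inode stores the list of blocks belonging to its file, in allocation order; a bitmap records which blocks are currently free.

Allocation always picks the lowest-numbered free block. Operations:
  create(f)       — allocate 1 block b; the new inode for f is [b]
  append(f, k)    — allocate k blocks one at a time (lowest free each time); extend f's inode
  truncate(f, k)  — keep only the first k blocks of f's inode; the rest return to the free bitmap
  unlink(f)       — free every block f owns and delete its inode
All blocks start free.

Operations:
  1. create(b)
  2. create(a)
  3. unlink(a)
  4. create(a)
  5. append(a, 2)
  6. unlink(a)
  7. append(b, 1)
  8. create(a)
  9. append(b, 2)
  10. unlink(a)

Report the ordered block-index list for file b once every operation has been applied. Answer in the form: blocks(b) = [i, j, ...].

create(b): bitmap=F........... | b=[0]
create(a): bitmap=FF.......... | a=[1] b=[0]
unlink(a): bitmap=F........... | b=[0]
create(a): bitmap=FF.......... | a=[1] b=[0]
append(a, 2): bitmap=FFFF........ | a=[1, 2, 3] b=[0]
unlink(a): bitmap=F........... | b=[0]
append(b, 1): bitmap=FF.......... | b=[0, 1]
create(a): bitmap=FFF......... | a=[2] b=[0, 1]
append(b, 2): bitmap=FFFFF....... | a=[2] b=[0, 1, 3, 4]
unlink(a): bitmap=FF.FF....... | b=[0, 1, 3, 4]

blocks(b) = [0, 1, 3, 4]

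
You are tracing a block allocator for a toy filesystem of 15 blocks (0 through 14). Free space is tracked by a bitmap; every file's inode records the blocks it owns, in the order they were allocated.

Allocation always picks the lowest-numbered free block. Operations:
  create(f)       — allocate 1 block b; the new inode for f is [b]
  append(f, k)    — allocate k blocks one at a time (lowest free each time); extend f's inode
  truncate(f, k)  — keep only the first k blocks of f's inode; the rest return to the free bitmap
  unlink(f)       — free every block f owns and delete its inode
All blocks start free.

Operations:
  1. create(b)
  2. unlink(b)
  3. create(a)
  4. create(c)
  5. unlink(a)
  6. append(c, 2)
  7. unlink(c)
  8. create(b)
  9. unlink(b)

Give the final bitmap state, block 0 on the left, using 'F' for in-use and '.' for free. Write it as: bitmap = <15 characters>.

create(b): bitmap=F.............. | b=[0]
unlink(b): bitmap=............... | 
create(a): bitmap=F.............. | a=[0]
create(c): bitmap=FF............. | a=[0] c=[1]
unlink(a): bitmap=.F............. | c=[1]
append(c, 2): bitmap=FFF............ | c=[1, 0, 2]
unlink(c): bitmap=............... | 
create(b): bitmap=F.............. | b=[0]
unlink(b): bitmap=............... | 

bitmap = ...............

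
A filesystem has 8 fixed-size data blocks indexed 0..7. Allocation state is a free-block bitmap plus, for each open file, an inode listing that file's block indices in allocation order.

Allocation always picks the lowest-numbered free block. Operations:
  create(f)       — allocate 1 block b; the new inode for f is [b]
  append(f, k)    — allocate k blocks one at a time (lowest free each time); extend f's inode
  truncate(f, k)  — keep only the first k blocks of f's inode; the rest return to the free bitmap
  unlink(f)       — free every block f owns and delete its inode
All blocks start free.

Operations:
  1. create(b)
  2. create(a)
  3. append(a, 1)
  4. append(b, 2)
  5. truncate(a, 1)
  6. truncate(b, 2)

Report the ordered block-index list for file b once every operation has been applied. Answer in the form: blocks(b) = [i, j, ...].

after create(b) → b:[0]  free=[F.......]
after create(a) → a:[1], b:[0]  free=[FF......]
after append(a, 1) → a:[1, 2], b:[0]  free=[FFF.....]
after append(b, 2) → a:[1, 2], b:[0, 3, 4]  free=[FFFFF...]
after truncate(a, 1) → a:[1], b:[0, 3, 4]  free=[FF.FF...]
after truncate(b, 2) → a:[1], b:[0, 3]  free=[FF.F....]

blocks(b) = [0, 3]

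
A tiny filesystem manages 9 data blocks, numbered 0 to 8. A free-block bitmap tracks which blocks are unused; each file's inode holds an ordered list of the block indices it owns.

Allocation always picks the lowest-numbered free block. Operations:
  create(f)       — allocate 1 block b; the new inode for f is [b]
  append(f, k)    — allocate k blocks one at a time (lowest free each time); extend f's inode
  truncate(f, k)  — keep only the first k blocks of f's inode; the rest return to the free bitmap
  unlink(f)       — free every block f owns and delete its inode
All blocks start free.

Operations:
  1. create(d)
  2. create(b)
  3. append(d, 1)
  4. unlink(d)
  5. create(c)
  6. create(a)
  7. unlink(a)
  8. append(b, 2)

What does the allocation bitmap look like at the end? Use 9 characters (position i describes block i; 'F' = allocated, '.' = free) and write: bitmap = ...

create(d): bitmap=F........ | d=[0]
create(b): bitmap=FF....... | b=[1] d=[0]
append(d, 1): bitmap=FFF...... | b=[1] d=[0, 2]
unlink(d): bitmap=.F....... | b=[1]
create(c): bitmap=FF....... | b=[1] c=[0]
create(a): bitmap=FFF...... | a=[2] b=[1] c=[0]
unlink(a): bitmap=FF....... | b=[1] c=[0]
append(b, 2): bitmap=FFFF..... | b=[1, 2, 3] c=[0]

bitmap = FFFF.....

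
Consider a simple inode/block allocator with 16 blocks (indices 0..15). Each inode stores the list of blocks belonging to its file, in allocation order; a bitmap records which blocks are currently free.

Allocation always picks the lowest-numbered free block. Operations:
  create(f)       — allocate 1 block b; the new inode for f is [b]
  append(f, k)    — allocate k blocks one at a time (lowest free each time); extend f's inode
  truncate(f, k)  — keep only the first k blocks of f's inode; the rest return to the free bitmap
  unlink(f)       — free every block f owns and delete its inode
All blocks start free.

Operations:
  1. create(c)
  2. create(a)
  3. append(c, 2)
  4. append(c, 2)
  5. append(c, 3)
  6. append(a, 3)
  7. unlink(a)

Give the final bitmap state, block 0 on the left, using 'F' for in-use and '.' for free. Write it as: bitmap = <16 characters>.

[1] create(c) — c=0 (map F...............)
[2] create(a) — a=1 c=0 (map FF..............)
[3] append(c, 2) — a=1 c=0,2,3 (map FFFF............)
[4] append(c, 2) — a=1 c=0,2,3,4,5 (map FFFFFF..........)
[5] append(c, 3) — a=1 c=0,2,3,4,5,6,7,8 (map FFFFFFFFF.......)
[6] append(a, 3) — a=1,9,10,11 c=0,2,3,4,5,6,7,8 (map FFFFFFFFFFFF....)
[7] unlink(a) — c=0,2,3,4,5,6,7,8 (map F.FFFFFFF.......)

bitmap = F.FFFFFFF.......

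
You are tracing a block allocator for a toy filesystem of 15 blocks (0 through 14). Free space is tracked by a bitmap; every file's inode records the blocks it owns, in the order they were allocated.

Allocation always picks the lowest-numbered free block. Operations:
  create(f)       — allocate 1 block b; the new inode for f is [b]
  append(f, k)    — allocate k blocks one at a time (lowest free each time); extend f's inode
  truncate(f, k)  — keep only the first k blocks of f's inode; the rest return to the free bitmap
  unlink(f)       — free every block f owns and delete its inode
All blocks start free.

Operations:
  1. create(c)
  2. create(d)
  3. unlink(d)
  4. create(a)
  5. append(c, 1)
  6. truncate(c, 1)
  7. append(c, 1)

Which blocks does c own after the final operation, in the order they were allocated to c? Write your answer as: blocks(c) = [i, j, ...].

blocks(c) = [0, 2]

  1. create(c)  ⇒  F..............  {c→[0]}
  2. create(d)  ⇒  FF.............  {c→[0]; d→[1]}
  3. unlink(d)  ⇒  F..............  {c→[0]}
  4. create(a)  ⇒  FF.............  {a→[1]; c→[0]}
  5. append(c, 1)  ⇒  FFF............  {a→[1]; c→[0, 2]}
  6. truncate(c, 1)  ⇒  FF.............  {a→[1]; c→[0]}
  7. append(c, 1)  ⇒  FFF............  {a→[1]; c→[0, 2]}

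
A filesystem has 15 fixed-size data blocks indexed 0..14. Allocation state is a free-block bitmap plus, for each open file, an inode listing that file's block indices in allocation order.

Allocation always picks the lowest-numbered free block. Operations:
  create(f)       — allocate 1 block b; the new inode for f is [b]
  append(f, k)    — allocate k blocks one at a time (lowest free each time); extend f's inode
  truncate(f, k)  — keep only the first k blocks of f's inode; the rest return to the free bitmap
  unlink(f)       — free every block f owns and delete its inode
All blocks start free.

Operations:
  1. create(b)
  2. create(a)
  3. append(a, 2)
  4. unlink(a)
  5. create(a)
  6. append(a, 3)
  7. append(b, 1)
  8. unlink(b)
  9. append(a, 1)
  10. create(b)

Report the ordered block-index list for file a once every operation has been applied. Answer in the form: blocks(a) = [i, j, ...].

blocks(a) = [1, 2, 3, 4, 0]

  1. create(b)  ⇒  F..............  {b→[0]}
  2. create(a)  ⇒  FF.............  {a→[1]; b→[0]}
  3. append(a, 2)  ⇒  FFFF...........  {a→[1, 2, 3]; b→[0]}
  4. unlink(a)  ⇒  F..............  {b→[0]}
  5. create(a)  ⇒  FF.............  {a→[1]; b→[0]}
  6. append(a, 3)  ⇒  FFFFF..........  {a→[1, 2, 3, 4]; b→[0]}
  7. append(b, 1)  ⇒  FFFFFF.........  {a→[1, 2, 3, 4]; b→[0, 5]}
  8. unlink(b)  ⇒  .FFFF..........  {a→[1, 2, 3, 4]}
  9. append(a, 1)  ⇒  FFFFF..........  {a→[1, 2, 3, 4, 0]}
  10. create(b)  ⇒  FFFFFF.........  {a→[1, 2, 3, 4, 0]; b→[5]}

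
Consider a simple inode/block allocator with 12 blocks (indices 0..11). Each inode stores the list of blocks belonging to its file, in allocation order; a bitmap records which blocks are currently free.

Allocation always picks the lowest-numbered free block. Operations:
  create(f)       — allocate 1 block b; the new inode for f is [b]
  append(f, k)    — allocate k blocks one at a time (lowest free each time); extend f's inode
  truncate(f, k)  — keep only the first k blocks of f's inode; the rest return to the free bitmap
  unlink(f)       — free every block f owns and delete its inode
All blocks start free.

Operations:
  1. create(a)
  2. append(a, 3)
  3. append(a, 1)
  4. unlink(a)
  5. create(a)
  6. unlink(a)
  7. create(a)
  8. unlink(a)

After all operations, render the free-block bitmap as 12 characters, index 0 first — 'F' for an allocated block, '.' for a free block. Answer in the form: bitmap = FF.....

bitmap = ............

  1. create(a)  ⇒  F...........  {a→[0]}
  2. append(a, 3)  ⇒  FFFF........  {a→[0, 1, 2, 3]}
  3. append(a, 1)  ⇒  FFFFF.......  {a→[0, 1, 2, 3, 4]}
  4. unlink(a)  ⇒  ............  {}
  5. create(a)  ⇒  F...........  {a→[0]}
  6. unlink(a)  ⇒  ............  {}
  7. create(a)  ⇒  F...........  {a→[0]}
  8. unlink(a)  ⇒  ............  {}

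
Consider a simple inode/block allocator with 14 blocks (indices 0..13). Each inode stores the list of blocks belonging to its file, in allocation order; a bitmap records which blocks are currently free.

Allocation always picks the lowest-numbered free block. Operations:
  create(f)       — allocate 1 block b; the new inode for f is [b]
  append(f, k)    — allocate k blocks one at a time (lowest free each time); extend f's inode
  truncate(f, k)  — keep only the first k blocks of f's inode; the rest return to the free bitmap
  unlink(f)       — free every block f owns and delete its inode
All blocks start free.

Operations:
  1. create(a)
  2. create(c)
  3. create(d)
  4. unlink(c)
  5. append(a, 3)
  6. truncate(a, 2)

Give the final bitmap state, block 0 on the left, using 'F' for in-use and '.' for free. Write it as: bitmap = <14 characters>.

[1] create(a) — a=0 (map F.............)
[2] create(c) — a=0 c=1 (map FF............)
[3] create(d) — a=0 c=1 d=2 (map FFF...........)
[4] unlink(c) — a=0 d=2 (map F.F...........)
[5] append(a, 3) — a=0,1,3,4 d=2 (map FFFFF.........)
[6] truncate(a, 2) — a=0,1 d=2 (map FFF...........)

bitmap = FFF...........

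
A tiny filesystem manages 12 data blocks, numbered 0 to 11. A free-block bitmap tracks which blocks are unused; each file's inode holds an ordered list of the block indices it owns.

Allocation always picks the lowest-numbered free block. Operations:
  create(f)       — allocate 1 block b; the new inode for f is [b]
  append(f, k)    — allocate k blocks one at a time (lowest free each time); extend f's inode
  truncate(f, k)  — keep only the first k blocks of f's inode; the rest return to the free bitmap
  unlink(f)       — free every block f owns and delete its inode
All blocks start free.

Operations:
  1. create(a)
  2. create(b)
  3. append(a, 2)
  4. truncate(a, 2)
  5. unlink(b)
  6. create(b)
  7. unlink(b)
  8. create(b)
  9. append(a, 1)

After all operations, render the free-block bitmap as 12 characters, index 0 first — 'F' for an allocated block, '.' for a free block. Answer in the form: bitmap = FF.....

bitmap = FFFF........

create(a): bitmap=F........... | a=[0]
create(b): bitmap=FF.......... | a=[0] b=[1]
append(a, 2): bitmap=FFFF........ | a=[0, 2, 3] b=[1]
truncate(a, 2): bitmap=FFF......... | a=[0, 2] b=[1]
unlink(b): bitmap=F.F......... | a=[0, 2]
create(b): bitmap=FFF......... | a=[0, 2] b=[1]
unlink(b): bitmap=F.F......... | a=[0, 2]
create(b): bitmap=FFF......... | a=[0, 2] b=[1]
append(a, 1): bitmap=FFFF........ | a=[0, 2, 3] b=[1]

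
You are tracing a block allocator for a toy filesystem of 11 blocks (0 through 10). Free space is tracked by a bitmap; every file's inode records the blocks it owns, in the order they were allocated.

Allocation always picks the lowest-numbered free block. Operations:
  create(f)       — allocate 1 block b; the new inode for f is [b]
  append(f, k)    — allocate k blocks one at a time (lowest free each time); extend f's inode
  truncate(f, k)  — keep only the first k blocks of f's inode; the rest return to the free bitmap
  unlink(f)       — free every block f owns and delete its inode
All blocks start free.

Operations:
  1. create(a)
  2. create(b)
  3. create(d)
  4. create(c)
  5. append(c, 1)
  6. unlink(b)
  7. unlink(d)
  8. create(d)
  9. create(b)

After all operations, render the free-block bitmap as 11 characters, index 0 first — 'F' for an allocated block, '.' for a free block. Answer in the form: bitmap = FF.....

bitmap = FFFFF......

[1] create(a) — a=0 (map F..........)
[2] create(b) — a=0 b=1 (map FF.........)
[3] create(d) — a=0 b=1 d=2 (map FFF........)
[4] create(c) — a=0 b=1 c=3 d=2 (map FFFF.......)
[5] append(c, 1) — a=0 b=1 c=3,4 d=2 (map FFFFF......)
[6] unlink(b) — a=0 c=3,4 d=2 (map F.FFF......)
[7] unlink(d) — a=0 c=3,4 (map F..FF......)
[8] create(d) — a=0 c=3,4 d=1 (map FF.FF......)
[9] create(b) — a=0 b=2 c=3,4 d=1 (map FFFFF......)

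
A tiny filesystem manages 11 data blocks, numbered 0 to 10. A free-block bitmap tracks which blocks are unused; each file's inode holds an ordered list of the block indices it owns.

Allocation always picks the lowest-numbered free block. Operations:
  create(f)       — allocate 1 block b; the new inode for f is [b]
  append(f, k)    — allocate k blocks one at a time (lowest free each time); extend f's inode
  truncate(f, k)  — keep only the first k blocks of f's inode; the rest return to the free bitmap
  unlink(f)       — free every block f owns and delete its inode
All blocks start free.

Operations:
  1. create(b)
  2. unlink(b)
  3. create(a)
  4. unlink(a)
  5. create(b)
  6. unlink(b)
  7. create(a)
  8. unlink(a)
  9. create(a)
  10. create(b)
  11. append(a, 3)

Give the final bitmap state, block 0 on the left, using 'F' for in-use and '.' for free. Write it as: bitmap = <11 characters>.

bitmap = FFFFF......

create(b): bitmap=F.......... | b=[0]
unlink(b): bitmap=........... | 
create(a): bitmap=F.......... | a=[0]
unlink(a): bitmap=........... | 
create(b): bitmap=F.......... | b=[0]
unlink(b): bitmap=........... | 
create(a): bitmap=F.......... | a=[0]
unlink(a): bitmap=........... | 
create(a): bitmap=F.......... | a=[0]
create(b): bitmap=FF......... | a=[0] b=[1]
append(a, 3): bitmap=FFFFF...... | a=[0, 2, 3, 4] b=[1]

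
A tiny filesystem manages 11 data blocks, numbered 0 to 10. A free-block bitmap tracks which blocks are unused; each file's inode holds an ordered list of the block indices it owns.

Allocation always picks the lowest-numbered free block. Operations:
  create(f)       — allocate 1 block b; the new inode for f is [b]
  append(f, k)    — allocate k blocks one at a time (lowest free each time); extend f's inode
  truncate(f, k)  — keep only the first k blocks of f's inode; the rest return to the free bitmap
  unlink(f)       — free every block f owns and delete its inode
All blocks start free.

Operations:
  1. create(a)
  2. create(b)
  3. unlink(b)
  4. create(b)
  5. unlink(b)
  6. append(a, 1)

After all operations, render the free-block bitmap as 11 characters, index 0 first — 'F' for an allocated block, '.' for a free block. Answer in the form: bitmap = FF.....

bitmap = FF.........

create(a): bitmap=F.......... | a=[0]
create(b): bitmap=FF......... | a=[0] b=[1]
unlink(b): bitmap=F.......... | a=[0]
create(b): bitmap=FF......... | a=[0] b=[1]
unlink(b): bitmap=F.......... | a=[0]
append(a, 1): bitmap=FF......... | a=[0, 1]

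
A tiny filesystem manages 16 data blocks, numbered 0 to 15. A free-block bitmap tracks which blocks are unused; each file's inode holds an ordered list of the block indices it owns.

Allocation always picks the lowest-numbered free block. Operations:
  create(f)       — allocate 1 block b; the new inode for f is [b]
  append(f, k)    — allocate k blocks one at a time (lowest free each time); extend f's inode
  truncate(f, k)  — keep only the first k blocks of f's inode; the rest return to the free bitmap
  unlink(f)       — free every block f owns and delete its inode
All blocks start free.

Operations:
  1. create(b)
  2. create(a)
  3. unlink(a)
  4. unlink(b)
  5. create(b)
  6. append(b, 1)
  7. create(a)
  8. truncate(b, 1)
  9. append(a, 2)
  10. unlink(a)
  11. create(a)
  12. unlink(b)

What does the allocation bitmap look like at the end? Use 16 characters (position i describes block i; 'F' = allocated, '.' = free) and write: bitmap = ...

bitmap = .F..............

after create(b) → b:[0]  free=[F...............]
after create(a) → a:[1], b:[0]  free=[FF..............]
after unlink(a) → b:[0]  free=[F...............]
after unlink(b) →   free=[................]
after create(b) → b:[0]  free=[F...............]
after append(b, 1) → b:[0, 1]  free=[FF..............]
after create(a) → a:[2], b:[0, 1]  free=[FFF.............]
after truncate(b, 1) → a:[2], b:[0]  free=[F.F.............]
after append(a, 2) → a:[2, 1, 3], b:[0]  free=[FFFF............]
after unlink(a) → b:[0]  free=[F...............]
after create(a) → a:[1], b:[0]  free=[FF..............]
after unlink(b) → a:[1]  free=[.F..............]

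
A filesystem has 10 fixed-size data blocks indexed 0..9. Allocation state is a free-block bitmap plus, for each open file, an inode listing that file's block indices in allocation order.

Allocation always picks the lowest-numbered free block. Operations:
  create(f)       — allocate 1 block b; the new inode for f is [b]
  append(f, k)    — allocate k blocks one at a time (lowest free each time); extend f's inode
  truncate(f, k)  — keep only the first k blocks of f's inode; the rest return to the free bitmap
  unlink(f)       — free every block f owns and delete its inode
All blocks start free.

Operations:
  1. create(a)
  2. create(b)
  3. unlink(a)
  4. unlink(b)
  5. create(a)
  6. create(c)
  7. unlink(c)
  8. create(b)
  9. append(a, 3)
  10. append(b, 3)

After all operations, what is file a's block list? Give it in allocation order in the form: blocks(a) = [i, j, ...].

create(a): bitmap=F......... | a=[0]
create(b): bitmap=FF........ | a=[0] b=[1]
unlink(a): bitmap=.F........ | b=[1]
unlink(b): bitmap=.......... | 
create(a): bitmap=F......... | a=[0]
create(c): bitmap=FF........ | a=[0] c=[1]
unlink(c): bitmap=F......... | a=[0]
create(b): bitmap=FF........ | a=[0] b=[1]
append(a, 3): bitmap=FFFFF..... | a=[0, 2, 3, 4] b=[1]
append(b, 3): bitmap=FFFFFFFF.. | a=[0, 2, 3, 4] b=[1, 5, 6, 7]

blocks(a) = [0, 2, 3, 4]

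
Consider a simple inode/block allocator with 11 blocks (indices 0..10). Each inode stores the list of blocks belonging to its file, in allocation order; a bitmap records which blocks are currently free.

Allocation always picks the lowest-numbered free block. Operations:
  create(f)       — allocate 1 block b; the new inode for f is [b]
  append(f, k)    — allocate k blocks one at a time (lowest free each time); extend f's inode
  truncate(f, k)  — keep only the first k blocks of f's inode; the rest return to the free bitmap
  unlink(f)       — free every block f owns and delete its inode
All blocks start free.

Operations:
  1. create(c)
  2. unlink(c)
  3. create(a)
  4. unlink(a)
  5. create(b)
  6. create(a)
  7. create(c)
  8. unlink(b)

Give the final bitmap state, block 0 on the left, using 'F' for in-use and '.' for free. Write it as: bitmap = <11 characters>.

bitmap = .FF........

  1. create(c)  ⇒  F..........  {c→[0]}
  2. unlink(c)  ⇒  ...........  {}
  3. create(a)  ⇒  F..........  {a→[0]}
  4. unlink(a)  ⇒  ...........  {}
  5. create(b)  ⇒  F..........  {b→[0]}
  6. create(a)  ⇒  FF.........  {a→[1]; b→[0]}
  7. create(c)  ⇒  FFF........  {a→[1]; b→[0]; c→[2]}
  8. unlink(b)  ⇒  .FF........  {a→[1]; c→[2]}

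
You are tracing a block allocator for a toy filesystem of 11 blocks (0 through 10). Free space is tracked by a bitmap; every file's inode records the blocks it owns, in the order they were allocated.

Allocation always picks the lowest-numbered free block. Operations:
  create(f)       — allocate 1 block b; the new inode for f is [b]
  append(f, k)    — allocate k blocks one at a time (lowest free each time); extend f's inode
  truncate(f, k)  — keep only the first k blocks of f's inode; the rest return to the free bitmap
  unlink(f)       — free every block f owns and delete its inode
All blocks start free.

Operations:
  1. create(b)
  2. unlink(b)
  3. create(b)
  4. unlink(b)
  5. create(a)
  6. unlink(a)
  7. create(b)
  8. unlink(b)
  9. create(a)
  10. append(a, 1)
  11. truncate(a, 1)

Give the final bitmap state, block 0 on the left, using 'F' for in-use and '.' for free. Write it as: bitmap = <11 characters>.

bitmap = F..........

after create(b) → b:[0]  free=[F..........]
after unlink(b) →   free=[...........]
after create(b) → b:[0]  free=[F..........]
after unlink(b) →   free=[...........]
after create(a) → a:[0]  free=[F..........]
after unlink(a) →   free=[...........]
after create(b) → b:[0]  free=[F..........]
after unlink(b) →   free=[...........]
after create(a) → a:[0]  free=[F..........]
after append(a, 1) → a:[0, 1]  free=[FF.........]
after truncate(a, 1) → a:[0]  free=[F..........]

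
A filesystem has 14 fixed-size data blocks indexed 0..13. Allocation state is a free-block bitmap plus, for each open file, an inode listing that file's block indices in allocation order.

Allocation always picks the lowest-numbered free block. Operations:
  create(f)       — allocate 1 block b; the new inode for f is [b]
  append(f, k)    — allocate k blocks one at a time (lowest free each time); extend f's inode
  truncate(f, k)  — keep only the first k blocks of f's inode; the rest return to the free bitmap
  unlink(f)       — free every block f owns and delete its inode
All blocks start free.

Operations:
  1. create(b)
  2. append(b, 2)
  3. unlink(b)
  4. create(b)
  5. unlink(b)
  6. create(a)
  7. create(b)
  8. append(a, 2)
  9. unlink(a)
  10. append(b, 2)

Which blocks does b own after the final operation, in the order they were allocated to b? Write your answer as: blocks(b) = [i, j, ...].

create(b): bitmap=F............. | b=[0]
append(b, 2): bitmap=FFF........... | b=[0, 1, 2]
unlink(b): bitmap=.............. | 
create(b): bitmap=F............. | b=[0]
unlink(b): bitmap=.............. | 
create(a): bitmap=F............. | a=[0]
create(b): bitmap=FF............ | a=[0] b=[1]
append(a, 2): bitmap=FFFF.......... | a=[0, 2, 3] b=[1]
unlink(a): bitmap=.F............ | b=[1]
append(b, 2): bitmap=FFF........... | b=[1, 0, 2]

blocks(b) = [1, 0, 2]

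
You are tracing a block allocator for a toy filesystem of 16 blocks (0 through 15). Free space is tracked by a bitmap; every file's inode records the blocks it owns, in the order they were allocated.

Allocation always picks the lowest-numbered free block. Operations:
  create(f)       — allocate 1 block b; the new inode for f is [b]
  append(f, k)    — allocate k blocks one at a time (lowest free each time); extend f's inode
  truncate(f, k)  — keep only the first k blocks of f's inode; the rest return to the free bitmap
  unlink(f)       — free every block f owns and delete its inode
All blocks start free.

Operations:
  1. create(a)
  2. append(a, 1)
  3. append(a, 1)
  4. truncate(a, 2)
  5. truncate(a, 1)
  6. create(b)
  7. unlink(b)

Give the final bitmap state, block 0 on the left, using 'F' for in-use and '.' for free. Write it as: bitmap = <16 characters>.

create(a): bitmap=F............... | a=[0]
append(a, 1): bitmap=FF.............. | a=[0, 1]
append(a, 1): bitmap=FFF............. | a=[0, 1, 2]
truncate(a, 2): bitmap=FF.............. | a=[0, 1]
truncate(a, 1): bitmap=F............... | a=[0]
create(b): bitmap=FF.............. | a=[0] b=[1]
unlink(b): bitmap=F............... | a=[0]

bitmap = F...............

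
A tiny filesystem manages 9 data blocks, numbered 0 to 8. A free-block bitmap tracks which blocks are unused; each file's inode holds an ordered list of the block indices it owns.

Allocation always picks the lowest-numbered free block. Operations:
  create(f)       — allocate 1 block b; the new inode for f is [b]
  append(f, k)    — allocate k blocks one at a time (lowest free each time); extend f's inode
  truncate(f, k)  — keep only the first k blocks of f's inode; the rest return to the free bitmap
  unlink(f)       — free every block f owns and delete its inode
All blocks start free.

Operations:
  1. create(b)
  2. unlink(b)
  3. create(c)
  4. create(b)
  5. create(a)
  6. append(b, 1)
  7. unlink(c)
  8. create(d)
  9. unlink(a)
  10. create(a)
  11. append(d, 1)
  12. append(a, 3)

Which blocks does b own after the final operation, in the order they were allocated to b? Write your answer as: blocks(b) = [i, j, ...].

blocks(b) = [1, 3]

[1] create(b) — b=0 (map F........)
[2] unlink(b) —  (map .........)
[3] create(c) — c=0 (map F........)
[4] create(b) — b=1 c=0 (map FF.......)
[5] create(a) — a=2 b=1 c=0 (map FFF......)
[6] append(b, 1) — a=2 b=1,3 c=0 (map FFFF.....)
[7] unlink(c) — a=2 b=1,3 (map .FFF.....)
[8] create(d) — a=2 b=1,3 d=0 (map FFFF.....)
[9] unlink(a) — b=1,3 d=0 (map FF.F.....)
[10] create(a) — a=2 b=1,3 d=0 (map FFFF.....)
[11] append(d, 1) — a=2 b=1,3 d=0,4 (map FFFFF....)
[12] append(a, 3) — a=2,5,6,7 b=1,3 d=0,4 (map FFFFFFFF.)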